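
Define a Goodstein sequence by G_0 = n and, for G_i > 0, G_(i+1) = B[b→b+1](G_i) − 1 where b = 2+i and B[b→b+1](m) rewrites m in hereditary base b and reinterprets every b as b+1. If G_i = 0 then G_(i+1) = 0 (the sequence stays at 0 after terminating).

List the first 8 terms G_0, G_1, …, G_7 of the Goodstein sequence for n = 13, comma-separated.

step 0: 13 = 2^(2 + 1) + 2^2 + 1; sub 3 for 2: 3^(3 + 1) + 3^3 + 1; = 109; G_1 = 109−1 = 108
step 1: 108 = 3^(3 + 1) + 3^3; sub 4 for 3: 4^(4 + 1) + 4^4; = 1280; G_2 = 1280−1 = 1279
step 2: 1279 = 4^(4 + 1) + 3·4^3 + 3·4^2 + 3·4 + 3; sub 5 for 4: 5^(5 + 1) + 3·5^3 + 3·5^2 + 3·5 + 3; = 16093; G_3 = 16093−1 = 16092
step 3: 16092 = 5^(5 + 1) + 3·5^3 + 3·5^2 + 3·5 + 2; sub 6 for 5: 6^(6 + 1) + 3·6^3 + 3·6^2 + 3·6 + 2; = 280712; G_4 = 280712−1 = 280711
step 4: 280711 = 6^(6 + 1) + 3·6^3 + 3·6^2 + 3·6 + 1; sub 7 for 6: 7^(7 + 1) + 3·7^3 + 3·7^2 + 3·7 + 1; = 5765999; G_5 = 5765999−1 = 5765998
step 5: 5765998 = 7^(7 + 1) + 3·7^3 + 3·7^2 + 3·7; sub 8 for 7: 8^(8 + 1) + 3·8^3 + 3·8^2 + 3·8; = 134219480; G_6 = 134219480−1 = 134219479
step 6: 134219479 = 8^(8 + 1) + 3·8^3 + 3·8^2 + 2·8 + 7; sub 9 for 8: 9^(9 + 1) + 3·9^3 + 3·9^2 + 2·9 + 7; = 3486786856; G_7 = 3486786856−1 = 3486786855

13, 108, 1279, 16092, 280711, 5765998, 134219479, 3486786855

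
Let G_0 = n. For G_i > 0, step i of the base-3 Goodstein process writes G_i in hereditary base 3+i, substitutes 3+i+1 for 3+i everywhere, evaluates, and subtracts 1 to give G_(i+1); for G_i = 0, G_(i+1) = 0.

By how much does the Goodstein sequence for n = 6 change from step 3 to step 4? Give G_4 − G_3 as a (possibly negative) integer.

i=0: 6 = 2·3 (b=3); 3→4: 2·4 = 8; 8−1 = 7
i=1: 7 = 4 + 3 (b=4); 4→5: 5 + 3 = 8; 8−1 = 7
i=2: 7 = 5 + 2 (b=5); 5→6: 6 + 2 = 8; 8−1 = 7
i=3: 7 = 6 + 1 (b=6); 6→7: 7 + 1 = 8; 8−1 = 7

0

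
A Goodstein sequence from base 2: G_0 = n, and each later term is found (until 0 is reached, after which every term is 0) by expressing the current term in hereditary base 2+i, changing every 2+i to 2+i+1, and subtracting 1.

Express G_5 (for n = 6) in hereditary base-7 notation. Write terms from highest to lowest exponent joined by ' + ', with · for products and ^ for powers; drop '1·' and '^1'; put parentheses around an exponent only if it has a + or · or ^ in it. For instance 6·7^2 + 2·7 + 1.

5·7^5 + 5·7^4 + 5·7^3 + 5·7^2 + 5·7 + 4

G_0 = 6. HB_2(6) = 2^2 + 2. Bump = 30. G_1 = 29.
G_1 = 29. HB_3(29) = 3^3 + 2. Bump = 258. G_2 = 257.
G_2 = 257. HB_4(257) = 4^4 + 1. Bump = 3126. G_3 = 3125.
G_3 = 3125. HB_5(3125) = 5^5. Bump = 46656. G_4 = 46655.
G_4 = 46655. HB_6(46655) = 5·6^5 + 5·6^4 + 5·6^3 + 5·6^2 + 5·6 + 5. Bump = 98040. G_5 = 98039.
G_5 = 98039. HB_7(98039) = 5·7^5 + 5·7^4 + 5·7^3 + 5·7^2 + 5·7 + 4. Bump = 187244. G_6 = 187243.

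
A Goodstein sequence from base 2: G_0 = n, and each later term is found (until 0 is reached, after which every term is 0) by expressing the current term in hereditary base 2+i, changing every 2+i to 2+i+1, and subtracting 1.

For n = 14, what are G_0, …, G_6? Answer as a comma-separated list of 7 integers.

G_0=14  [base 2] 2^(2 + 1) + 2^2 + 2  →[2↦3]→  3^(3 + 1) + 3^3 + 3 = 111  −1 ⇒ G_1=110
G_1=110  [base 3] 3^(3 + 1) + 3^3 + 2  →[3↦4]→  4^(4 + 1) + 4^4 + 2 = 1282  −1 ⇒ G_2=1281
G_2=1281  [base 4] 4^(4 + 1) + 4^4 + 1  →[4↦5]→  5^(5 + 1) + 5^5 + 1 = 18751  −1 ⇒ G_3=18750
G_3=18750  [base 5] 5^(5 + 1) + 5^5  →[5↦6]→  6^(6 + 1) + 6^6 = 326592  −1 ⇒ G_4=326591
G_4=326591  [base 6] 6^(6 + 1) + 5·6^5 + 5·6^4 + 5·6^3 + 5·6^2 + 5·6 + 5  →[6↦7]→  7^(7 + 1) + 5·7^5 + 5·7^4 + 5·7^3 + 5·7^2 + 5·7 + 5 = 5862841  −1 ⇒ G_5=5862840
G_5=5862840  [base 7] 7^(7 + 1) + 5·7^5 + 5·7^4 + 5·7^3 + 5·7^2 + 5·7 + 4  →[7↦8]→  8^(8 + 1) + 5·8^5 + 5·8^4 + 5·8^3 + 5·8^2 + 5·8 + 4 = 134404972  −1 ⇒ G_6=134404971

14, 110, 1281, 18750, 326591, 5862840, 134404971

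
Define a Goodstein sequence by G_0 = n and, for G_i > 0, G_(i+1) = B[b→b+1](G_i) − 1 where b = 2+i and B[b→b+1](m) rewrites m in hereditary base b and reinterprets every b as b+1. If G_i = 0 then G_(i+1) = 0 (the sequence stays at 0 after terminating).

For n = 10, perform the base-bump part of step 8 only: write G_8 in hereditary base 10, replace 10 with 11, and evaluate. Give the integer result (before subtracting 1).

1426559238831

base 2: 10 = 2^(2 + 1) + 2; at 3: 3^(3 + 1) + 3 = 84; next = 83
base 3: 83 = 3^(3 + 1) + 2; at 4: 4^(4 + 1) + 2 = 1026; next = 1025
base 4: 1025 = 4^(4 + 1) + 1; at 5: 5^(5 + 1) + 1 = 15626; next = 15625
base 5: 15625 = 5^(5 + 1); at 6: 6^(6 + 1) = 279936; next = 279935
base 6: 279935 = 5·6^6 + 5·6^5 + 5·6^4 + 5·6^3 + 5·6^2 + 5·6 + 5; at 7: 5·7^7 + 5·7^5 + 5·7^4 + 5·7^3 + 5·7^2 + 5·7 + 5 = 4215755; next = 4215754
base 7: 4215754 = 5·7^7 + 5·7^5 + 5·7^4 + 5·7^3 + 5·7^2 + 5·7 + 4; at 8: 5·8^8 + 5·8^5 + 5·8^4 + 5·8^3 + 5·8^2 + 5·8 + 4 = 84073324; next = 84073323
base 8: 84073323 = 5·8^8 + 5·8^5 + 5·8^4 + 5·8^3 + 5·8^2 + 5·8 + 3; at 9: 5·9^9 + 5·9^5 + 5·9^4 + 5·9^3 + 5·9^2 + 5·9 + 3 = 1937434593; next = 1937434592
base 9: 1937434592 = 5·9^9 + 5·9^5 + 5·9^4 + 5·9^3 + 5·9^2 + 5·9 + 2; at 10: 5·10^10 + 5·10^5 + 5·10^4 + 5·10^3 + 5·10^2 + 5·10 + 2 = 50000555552; next = 50000555551
base 10: 50000555551 = 5·10^10 + 5·10^5 + 5·10^4 + 5·10^3 + 5·10^2 + 5·10 + 1; at 11: 5·11^11 + 5·11^5 + 5·11^4 + 5·11^3 + 5·11^2 + 5·11 + 1 = 1426559238831; next = 1426559238830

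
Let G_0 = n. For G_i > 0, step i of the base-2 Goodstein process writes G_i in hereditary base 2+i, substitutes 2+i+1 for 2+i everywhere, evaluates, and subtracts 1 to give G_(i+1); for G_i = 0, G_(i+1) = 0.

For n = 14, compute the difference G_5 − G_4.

[0] 14 ≡ 2^(2 + 1) + 2^2 + 2 (base 2). Lift 3: 111. −1: 110.
[1] 110 ≡ 3^(3 + 1) + 3^3 + 2 (base 3). Lift 4: 1282. −1: 1281.
[2] 1281 ≡ 4^(4 + 1) + 4^4 + 1 (base 4). Lift 5: 18751. −1: 18750.
[3] 18750 ≡ 5^(5 + 1) + 5^5 (base 5). Lift 6: 326592. −1: 326591.
[4] 326591 ≡ 6^(6 + 1) + 5·6^5 + 5·6^4 + 5·6^3 + 5·6^2 + 5·6 + 5 (base 6). Lift 7: 5862841. −1: 5862840.

5536249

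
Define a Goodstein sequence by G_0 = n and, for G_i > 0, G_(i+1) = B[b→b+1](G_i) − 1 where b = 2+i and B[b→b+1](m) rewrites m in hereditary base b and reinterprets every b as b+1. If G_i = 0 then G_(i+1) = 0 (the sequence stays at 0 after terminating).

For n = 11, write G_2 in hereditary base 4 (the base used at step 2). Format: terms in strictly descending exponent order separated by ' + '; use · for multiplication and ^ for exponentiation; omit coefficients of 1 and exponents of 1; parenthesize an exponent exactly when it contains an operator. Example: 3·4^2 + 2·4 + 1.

4^(4 + 1) + 3

G_0=11  [base 2] 2^(2 + 1) + 2 + 1  →[2↦3]→  3^(3 + 1) + 3 + 1 = 85  −1 ⇒ G_1=84
G_1=84  [base 3] 3^(3 + 1) + 3  →[3↦4]→  4^(4 + 1) + 4 = 1028  −1 ⇒ G_2=1027
G_2=1027  [base 4] 4^(4 + 1) + 3  →[4↦5]→  5^(5 + 1) + 3 = 15628  −1 ⇒ G_3=15627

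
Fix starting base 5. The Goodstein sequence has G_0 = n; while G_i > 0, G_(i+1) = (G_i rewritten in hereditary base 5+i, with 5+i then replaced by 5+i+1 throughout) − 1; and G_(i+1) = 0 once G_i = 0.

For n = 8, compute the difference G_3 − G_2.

[0] 8 ≡ 5 + 3 (base 5). Lift 6: 9. −1: 8.
[1] 8 ≡ 6 + 2 (base 6). Lift 7: 9. −1: 8.
[2] 8 ≡ 7 + 1 (base 7). Lift 8: 9. −1: 8.

0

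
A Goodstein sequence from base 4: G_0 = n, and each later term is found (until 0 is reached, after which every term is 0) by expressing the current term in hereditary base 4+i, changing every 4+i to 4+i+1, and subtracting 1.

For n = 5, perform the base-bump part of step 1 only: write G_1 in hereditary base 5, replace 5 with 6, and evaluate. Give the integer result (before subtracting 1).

base 4: 5 = 4 + 1; at 5: 5 + 1 = 6; next = 5
base 5: 5 = 5; at 6: 6 = 6; next = 5

6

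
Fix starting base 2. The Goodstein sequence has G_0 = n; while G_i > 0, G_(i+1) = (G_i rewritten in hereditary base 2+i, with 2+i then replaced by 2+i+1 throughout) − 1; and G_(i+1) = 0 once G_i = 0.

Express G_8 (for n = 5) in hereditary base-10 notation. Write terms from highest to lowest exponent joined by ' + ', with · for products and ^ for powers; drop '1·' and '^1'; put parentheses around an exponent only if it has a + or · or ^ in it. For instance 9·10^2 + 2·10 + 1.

G_0=5  [base 2] 2^2 + 1  →[2↦3]→  3^3 + 1 = 28  −1 ⇒ G_1=27
G_1=27  [base 3] 3^3  →[3↦4]→  4^4 = 256  −1 ⇒ G_2=255
G_2=255  [base 4] 3·4^3 + 3·4^2 + 3·4 + 3  →[4↦5]→  3·5^3 + 3·5^2 + 3·5 + 3 = 468  −1 ⇒ G_3=467
G_3=467  [base 5] 3·5^3 + 3·5^2 + 3·5 + 2  →[5↦6]→  3·6^3 + 3·6^2 + 3·6 + 2 = 776  −1 ⇒ G_4=775
G_4=775  [base 6] 3·6^3 + 3·6^2 + 3·6 + 1  →[6↦7]→  3·7^3 + 3·7^2 + 3·7 + 1 = 1198  −1 ⇒ G_5=1197
G_5=1197  [base 7] 3·7^3 + 3·7^2 + 3·7  →[7↦8]→  3·8^3 + 3·8^2 + 3·8 = 1752  −1 ⇒ G_6=1751
G_6=1751  [base 8] 3·8^3 + 3·8^2 + 2·8 + 7  →[8↦9]→  3·9^3 + 3·9^2 + 2·9 + 7 = 2455  −1 ⇒ G_7=2454
G_7=2454  [base 9] 3·9^3 + 3·9^2 + 2·9 + 6  →[9↦10]→  3·10^3 + 3·10^2 + 2·10 + 6 = 3326  −1 ⇒ G_8=3325
G_8=3325  [base 10] 3·10^3 + 3·10^2 + 2·10 + 5  →[10↦11]→  3·11^3 + 3·11^2 + 2·11 + 5 = 4383  −1 ⇒ G_9=4382

3·10^3 + 3·10^2 + 2·10 + 5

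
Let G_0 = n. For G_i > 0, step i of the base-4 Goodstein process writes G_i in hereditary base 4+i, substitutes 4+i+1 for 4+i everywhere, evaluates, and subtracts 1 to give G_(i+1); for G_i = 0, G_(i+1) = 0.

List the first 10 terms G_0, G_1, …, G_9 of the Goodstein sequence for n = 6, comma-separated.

step 0: 6 = 4 + 2; sub 5 for 4: 5 + 2; = 7; G_1 = 7−1 = 6
step 1: 6 = 5 + 1; sub 6 for 5: 6 + 1; = 7; G_2 = 7−1 = 6
step 2: 6 = 6; sub 7 for 6: 7; = 7; G_3 = 7−1 = 6
step 3: 6 = 6; sub 8 for 7: 6; = 6; G_4 = 6−1 = 5
step 4: 5 = 5; sub 9 for 8: 5; = 5; G_5 = 5−1 = 4
step 5: 4 = 4; sub 10 for 9: 4; = 4; G_6 = 4−1 = 3
step 6: 3 = 3; sub 11 for 10: 3; = 3; G_7 = 3−1 = 2
step 7: 2 = 2; sub 12 for 11: 2; = 2; G_8 = 2−1 = 1
step 8: 1 = 1; sub 13 for 12: 1; = 1; G_9 = 1−1 = 0

6, 6, 6, 6, 5, 4, 3, 2, 1, 0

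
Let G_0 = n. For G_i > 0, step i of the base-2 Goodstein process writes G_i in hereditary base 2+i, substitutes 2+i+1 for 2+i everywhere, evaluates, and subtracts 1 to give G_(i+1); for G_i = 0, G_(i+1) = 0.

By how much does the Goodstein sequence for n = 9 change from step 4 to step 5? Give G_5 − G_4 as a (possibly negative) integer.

2331083

(0) 9|_2 = 2^(2 + 1) + 1 ↦ 3^(3 + 1) + 1|_3 = 82 ⇒ 81
(1) 81|_3 = 3^(3 + 1) ↦ 4^(4 + 1)|_4 = 1024 ⇒ 1023
(2) 1023|_4 = 3·4^4 + 3·4^3 + 3·4^2 + 3·4 + 3 ↦ 3·5^5 + 3·5^3 + 3·5^2 + 3·5 + 3|_5 = 9843 ⇒ 9842
(3) 9842|_5 = 3·5^5 + 3·5^3 + 3·5^2 + 3·5 + 2 ↦ 3·6^6 + 3·6^3 + 3·6^2 + 3·6 + 2|_6 = 140744 ⇒ 140743
(4) 140743|_6 = 3·6^6 + 3·6^3 + 3·6^2 + 3·6 + 1 ↦ 3·7^7 + 3·7^3 + 3·7^2 + 3·7 + 1|_7 = 2471827 ⇒ 2471826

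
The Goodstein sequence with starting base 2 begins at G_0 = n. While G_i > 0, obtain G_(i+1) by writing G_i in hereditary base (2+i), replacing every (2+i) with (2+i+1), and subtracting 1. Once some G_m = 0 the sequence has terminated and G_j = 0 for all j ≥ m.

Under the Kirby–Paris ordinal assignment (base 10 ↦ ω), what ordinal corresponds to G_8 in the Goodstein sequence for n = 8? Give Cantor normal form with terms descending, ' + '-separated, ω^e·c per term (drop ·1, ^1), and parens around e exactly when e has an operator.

G_0=8  [base 2] 2^(2 + 1)  →[2↦3]→  3^(3 + 1) = 81  −1 ⇒ G_1=80
G_1=80  [base 3] 2·3^3 + 2·3^2 + 2·3 + 2  →[3↦4]→  2·4^4 + 2·4^2 + 2·4 + 2 = 554  −1 ⇒ G_2=553
G_2=553  [base 4] 2·4^4 + 2·4^2 + 2·4 + 1  →[4↦5]→  2·5^5 + 2·5^2 + 2·5 + 1 = 6311  −1 ⇒ G_3=6310
G_3=6310  [base 5] 2·5^5 + 2·5^2 + 2·5  →[5↦6]→  2·6^6 + 2·6^2 + 2·6 = 93396  −1 ⇒ G_4=93395
G_4=93395  [base 6] 2·6^6 + 2·6^2 + 6 + 5  →[6↦7]→  2·7^7 + 2·7^2 + 7 + 5 = 1647196  −1 ⇒ G_5=1647195
G_5=1647195  [base 7] 2·7^7 + 2·7^2 + 7 + 4  →[7↦8]→  2·8^8 + 2·8^2 + 8 + 4 = 33554572  −1 ⇒ G_6=33554571
G_6=33554571  [base 8] 2·8^8 + 2·8^2 + 8 + 3  →[8↦9]→  2·9^9 + 2·9^2 + 9 + 3 = 774841152  −1 ⇒ G_7=774841151
G_7=774841151  [base 9] 2·9^9 + 2·9^2 + 9 + 2  →[9↦10]→  2·10^10 + 2·10^2 + 10 + 2 = 20000000212  −1 ⇒ G_8=20000000211

ω^ω·2 + ω^2·2 + ω + 1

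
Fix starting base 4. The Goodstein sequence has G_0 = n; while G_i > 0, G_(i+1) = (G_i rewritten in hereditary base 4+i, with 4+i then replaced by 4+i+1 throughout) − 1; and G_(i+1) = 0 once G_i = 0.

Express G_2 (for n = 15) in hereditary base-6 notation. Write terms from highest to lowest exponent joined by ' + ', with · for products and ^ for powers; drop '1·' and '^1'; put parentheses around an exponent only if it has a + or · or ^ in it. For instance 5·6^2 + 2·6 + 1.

G_0=15  [base 4] 3·4 + 3  →[4↦5]→  3·5 + 3 = 18  −1 ⇒ G_1=17
G_1=17  [base 5] 3·5 + 2  →[5↦6]→  3·6 + 2 = 20  −1 ⇒ G_2=19

3·6 + 1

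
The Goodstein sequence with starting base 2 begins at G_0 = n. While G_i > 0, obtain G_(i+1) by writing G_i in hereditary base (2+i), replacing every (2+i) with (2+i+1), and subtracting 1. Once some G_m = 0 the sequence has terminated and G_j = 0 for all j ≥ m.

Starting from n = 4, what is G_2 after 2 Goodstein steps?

41

i=0: 4 = 2^2 (b=2); 2→3: 3^3 = 27; 27−1 = 26
i=1: 26 = 2·3^2 + 2·3 + 2 (b=3); 3→4: 2·4^2 + 2·4 + 2 = 42; 42−1 = 41
i=2: 41 = 2·4^2 + 2·4 + 1 (b=4); 4→5: 2·5^2 + 2·5 + 1 = 61; 61−1 = 60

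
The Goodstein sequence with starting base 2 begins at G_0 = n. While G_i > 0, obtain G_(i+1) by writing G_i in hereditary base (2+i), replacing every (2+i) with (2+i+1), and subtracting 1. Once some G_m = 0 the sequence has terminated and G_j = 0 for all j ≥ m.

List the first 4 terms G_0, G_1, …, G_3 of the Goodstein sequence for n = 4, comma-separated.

[0] 4 ≡ 2^2 (base 2). Lift 3: 27. −1: 26.
[1] 26 ≡ 2·3^2 + 2·3 + 2 (base 3). Lift 4: 42. −1: 41.
[2] 41 ≡ 2·4^2 + 2·4 + 1 (base 4). Lift 5: 61. −1: 60.

4, 26, 41, 60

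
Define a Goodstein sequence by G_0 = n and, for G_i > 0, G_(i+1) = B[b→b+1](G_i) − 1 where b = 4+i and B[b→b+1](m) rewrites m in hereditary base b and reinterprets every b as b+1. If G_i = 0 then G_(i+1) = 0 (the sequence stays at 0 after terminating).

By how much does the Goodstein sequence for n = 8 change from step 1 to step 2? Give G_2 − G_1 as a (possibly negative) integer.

0

base 4: 8 = 2·4; at 5: 2·5 = 10; next = 9
base 5: 9 = 5 + 4; at 6: 6 + 4 = 10; next = 9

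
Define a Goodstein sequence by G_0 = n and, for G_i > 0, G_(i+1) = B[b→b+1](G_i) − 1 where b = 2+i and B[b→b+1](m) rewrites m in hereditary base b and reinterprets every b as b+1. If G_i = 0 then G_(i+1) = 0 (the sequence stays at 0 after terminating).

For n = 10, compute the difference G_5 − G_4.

3935819

10 —HB2→ 2^(2 + 1) + 2 —bump→ 3^(3 + 1) + 3 = 84 —(−1)→ 83
83 —HB3→ 3^(3 + 1) + 2 —bump→ 4^(4 + 1) + 2 = 1026 —(−1)→ 1025
1025 —HB4→ 4^(4 + 1) + 1 —bump→ 5^(5 + 1) + 1 = 15626 —(−1)→ 15625
15625 —HB5→ 5^(5 + 1) —bump→ 6^(6 + 1) = 279936 —(−1)→ 279935
279935 —HB6→ 5·6^6 + 5·6^5 + 5·6^4 + 5·6^3 + 5·6^2 + 5·6 + 5 —bump→ 5·7^7 + 5·7^5 + 5·7^4 + 5·7^3 + 5·7^2 + 5·7 + 5 = 4215755 —(−1)→ 4215754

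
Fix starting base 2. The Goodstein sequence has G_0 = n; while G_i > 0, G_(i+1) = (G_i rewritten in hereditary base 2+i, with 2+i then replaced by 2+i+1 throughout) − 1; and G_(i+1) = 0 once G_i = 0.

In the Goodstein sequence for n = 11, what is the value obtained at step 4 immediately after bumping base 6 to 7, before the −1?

5764802

(0) 11|_2 = 2^(2 + 1) + 2 + 1 ↦ 3^(3 + 1) + 3 + 1|_3 = 85 ⇒ 84
(1) 84|_3 = 3^(3 + 1) + 3 ↦ 4^(4 + 1) + 4|_4 = 1028 ⇒ 1027
(2) 1027|_4 = 4^(4 + 1) + 3 ↦ 5^(5 + 1) + 3|_5 = 15628 ⇒ 15627
(3) 15627|_5 = 5^(5 + 1) + 2 ↦ 6^(6 + 1) + 2|_6 = 279938 ⇒ 279937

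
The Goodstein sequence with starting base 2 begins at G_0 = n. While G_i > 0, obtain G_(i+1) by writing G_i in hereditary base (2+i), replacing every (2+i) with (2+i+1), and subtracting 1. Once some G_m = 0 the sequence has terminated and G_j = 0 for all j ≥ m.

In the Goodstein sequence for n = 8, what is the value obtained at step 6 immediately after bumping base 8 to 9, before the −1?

774841152

i=0: 8 = 2^(2 + 1) (b=2); 2→3: 3^(3 + 1) = 81; 81−1 = 80
i=1: 80 = 2·3^3 + 2·3^2 + 2·3 + 2 (b=3); 3→4: 2·4^4 + 2·4^2 + 2·4 + 2 = 554; 554−1 = 553
i=2: 553 = 2·4^4 + 2·4^2 + 2·4 + 1 (b=4); 4→5: 2·5^5 + 2·5^2 + 2·5 + 1 = 6311; 6311−1 = 6310
i=3: 6310 = 2·5^5 + 2·5^2 + 2·5 (b=5); 5→6: 2·6^6 + 2·6^2 + 2·6 = 93396; 93396−1 = 93395
i=4: 93395 = 2·6^6 + 2·6^2 + 6 + 5 (b=6); 6→7: 2·7^7 + 2·7^2 + 7 + 5 = 1647196; 1647196−1 = 1647195
i=5: 1647195 = 2·7^7 + 2·7^2 + 7 + 4 (b=7); 7→8: 2·8^8 + 2·8^2 + 8 + 4 = 33554572; 33554572−1 = 33554571
i=6: 33554571 = 2·8^8 + 2·8^2 + 8 + 3 (b=8); 8→9: 2·9^9 + 2·9^2 + 9 + 3 = 774841152; 774841152−1 = 774841151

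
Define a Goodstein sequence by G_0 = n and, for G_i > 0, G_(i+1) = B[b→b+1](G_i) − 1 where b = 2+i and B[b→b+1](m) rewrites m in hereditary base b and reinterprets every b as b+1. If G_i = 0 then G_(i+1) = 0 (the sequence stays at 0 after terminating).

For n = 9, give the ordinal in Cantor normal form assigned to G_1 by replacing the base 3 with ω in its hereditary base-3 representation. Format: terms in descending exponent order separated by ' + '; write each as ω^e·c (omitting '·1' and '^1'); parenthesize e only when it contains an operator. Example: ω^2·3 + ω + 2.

G_0 = 9. HB_2(9) = 2^(2 + 1) + 1. Bump = 82. G_1 = 81.
G_1 = 81. HB_3(81) = 3^(3 + 1). Bump = 1024. G_2 = 1023.

ω^(ω + 1)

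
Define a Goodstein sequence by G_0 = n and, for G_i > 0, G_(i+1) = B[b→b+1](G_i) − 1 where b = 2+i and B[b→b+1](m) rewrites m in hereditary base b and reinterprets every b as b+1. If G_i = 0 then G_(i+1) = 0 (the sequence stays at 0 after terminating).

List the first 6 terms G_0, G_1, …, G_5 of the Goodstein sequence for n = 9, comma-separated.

9, 81, 1023, 9842, 140743, 2471826

9 —HB2→ 2^(2 + 1) + 1 —bump→ 3^(3 + 1) + 1 = 82 —(−1)→ 81
81 —HB3→ 3^(3 + 1) —bump→ 4^(4 + 1) = 1024 —(−1)→ 1023
1023 —HB4→ 3·4^4 + 3·4^3 + 3·4^2 + 3·4 + 3 —bump→ 3·5^5 + 3·5^3 + 3·5^2 + 3·5 + 3 = 9843 —(−1)→ 9842
9842 —HB5→ 3·5^5 + 3·5^3 + 3·5^2 + 3·5 + 2 —bump→ 3·6^6 + 3·6^3 + 3·6^2 + 3·6 + 2 = 140744 —(−1)→ 140743
140743 —HB6→ 3·6^6 + 3·6^3 + 3·6^2 + 3·6 + 1 —bump→ 3·7^7 + 3·7^3 + 3·7^2 + 3·7 + 1 = 2471827 —(−1)→ 2471826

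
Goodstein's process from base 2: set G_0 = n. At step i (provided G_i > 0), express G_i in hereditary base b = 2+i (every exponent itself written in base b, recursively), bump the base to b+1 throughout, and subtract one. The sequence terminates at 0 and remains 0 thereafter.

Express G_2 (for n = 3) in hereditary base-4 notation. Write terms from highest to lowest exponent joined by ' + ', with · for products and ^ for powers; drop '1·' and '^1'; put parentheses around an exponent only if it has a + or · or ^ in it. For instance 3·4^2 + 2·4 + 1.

3

(0) 3|_2 = 2 + 1 ↦ 3 + 1|_3 = 4 ⇒ 3
(1) 3|_3 = 3 ↦ 4|_4 = 4 ⇒ 3
(2) 3|_4 = 3 ↦ 3|_5 = 3 ⇒ 2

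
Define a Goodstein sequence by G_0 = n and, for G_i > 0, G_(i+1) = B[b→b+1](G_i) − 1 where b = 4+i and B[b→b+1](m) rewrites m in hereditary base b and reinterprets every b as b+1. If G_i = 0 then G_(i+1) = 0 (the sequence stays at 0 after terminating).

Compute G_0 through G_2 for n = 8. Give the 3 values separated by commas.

G_0=8  [base 4] 2·4  →[4↦5]→  2·5 = 10  −1 ⇒ G_1=9
G_1=9  [base 5] 5 + 4  →[5↦6]→  6 + 4 = 10  −1 ⇒ G_2=9

8, 9, 9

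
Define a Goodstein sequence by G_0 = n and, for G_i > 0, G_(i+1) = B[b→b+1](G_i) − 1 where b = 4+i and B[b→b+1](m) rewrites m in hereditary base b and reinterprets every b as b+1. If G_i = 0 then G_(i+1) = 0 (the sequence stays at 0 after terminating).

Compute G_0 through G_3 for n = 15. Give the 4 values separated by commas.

15 —HB4→ 3·4 + 3 —bump→ 3·5 + 3 = 18 —(−1)→ 17
17 —HB5→ 3·5 + 2 —bump→ 3·6 + 2 = 20 —(−1)→ 19
19 —HB6→ 3·6 + 1 —bump→ 3·7 + 1 = 22 —(−1)→ 21

15, 17, 19, 21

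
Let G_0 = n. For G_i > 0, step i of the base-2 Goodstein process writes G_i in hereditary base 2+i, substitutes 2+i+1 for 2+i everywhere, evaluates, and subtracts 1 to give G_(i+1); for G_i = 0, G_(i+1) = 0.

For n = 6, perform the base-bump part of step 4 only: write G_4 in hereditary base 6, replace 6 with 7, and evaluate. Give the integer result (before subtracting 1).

98040

step 0: 6 = 2^2 + 2; sub 3 for 2: 3^3 + 3; = 30; G_1 = 30−1 = 29
step 1: 29 = 3^3 + 2; sub 4 for 3: 4^4 + 2; = 258; G_2 = 258−1 = 257
step 2: 257 = 4^4 + 1; sub 5 for 4: 5^5 + 1; = 3126; G_3 = 3126−1 = 3125
step 3: 3125 = 5^5; sub 6 for 5: 6^6; = 46656; G_4 = 46656−1 = 46655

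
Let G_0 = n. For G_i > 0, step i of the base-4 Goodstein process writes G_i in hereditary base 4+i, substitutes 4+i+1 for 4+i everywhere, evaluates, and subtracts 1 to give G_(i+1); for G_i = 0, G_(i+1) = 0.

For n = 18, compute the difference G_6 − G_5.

5

[0] 18 ≡ 4^2 + 2 (base 4). Lift 5: 27. −1: 26.
[1] 26 ≡ 5^2 + 1 (base 5). Lift 6: 37. −1: 36.
[2] 36 ≡ 6^2 (base 6). Lift 7: 49. −1: 48.
[3] 48 ≡ 6·7 + 6 (base 7). Lift 8: 54. −1: 53.
[4] 53 ≡ 6·8 + 5 (base 8). Lift 9: 59. −1: 58.
[5] 58 ≡ 6·9 + 4 (base 9). Lift 10: 64. −1: 63.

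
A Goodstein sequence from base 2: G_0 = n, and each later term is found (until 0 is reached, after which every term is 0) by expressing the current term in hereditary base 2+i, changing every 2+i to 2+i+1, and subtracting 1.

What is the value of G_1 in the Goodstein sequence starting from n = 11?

step 0: 11 = 2^(2 + 1) + 2 + 1; sub 3 for 2: 3^(3 + 1) + 3 + 1; = 85; G_1 = 85−1 = 84
step 1: 84 = 3^(3 + 1) + 3; sub 4 for 3: 4^(4 + 1) + 4; = 1028; G_2 = 1028−1 = 1027

84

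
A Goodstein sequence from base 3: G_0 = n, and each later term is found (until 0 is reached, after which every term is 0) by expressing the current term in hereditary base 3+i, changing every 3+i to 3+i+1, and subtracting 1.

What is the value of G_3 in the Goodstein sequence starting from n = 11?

i=0: 11 = 3^2 + 2 (b=3); 3→4: 4^2 + 2 = 18; 18−1 = 17
i=1: 17 = 4^2 + 1 (b=4); 4→5: 5^2 + 1 = 26; 26−1 = 25
i=2: 25 = 5^2 (b=5); 5→6: 6^2 = 36; 36−1 = 35

35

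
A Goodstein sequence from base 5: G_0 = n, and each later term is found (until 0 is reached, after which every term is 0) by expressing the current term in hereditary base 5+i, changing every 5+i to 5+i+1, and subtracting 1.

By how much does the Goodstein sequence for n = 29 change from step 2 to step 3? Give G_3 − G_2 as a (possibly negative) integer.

14

[0] 29 ≡ 5^2 + 4 (base 5). Lift 6: 40. −1: 39.
[1] 39 ≡ 6^2 + 3 (base 6). Lift 7: 52. −1: 51.
[2] 51 ≡ 7^2 + 2 (base 7). Lift 8: 66. −1: 65.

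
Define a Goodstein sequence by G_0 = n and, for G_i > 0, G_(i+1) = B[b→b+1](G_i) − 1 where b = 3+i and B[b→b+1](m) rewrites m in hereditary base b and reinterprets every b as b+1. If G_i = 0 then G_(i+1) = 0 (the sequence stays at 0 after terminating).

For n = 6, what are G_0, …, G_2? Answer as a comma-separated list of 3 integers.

step 0: 6 = 2·3; sub 4 for 3: 2·4; = 8; G_1 = 8−1 = 7
step 1: 7 = 4 + 3; sub 5 for 4: 5 + 3; = 8; G_2 = 8−1 = 7

6, 7, 7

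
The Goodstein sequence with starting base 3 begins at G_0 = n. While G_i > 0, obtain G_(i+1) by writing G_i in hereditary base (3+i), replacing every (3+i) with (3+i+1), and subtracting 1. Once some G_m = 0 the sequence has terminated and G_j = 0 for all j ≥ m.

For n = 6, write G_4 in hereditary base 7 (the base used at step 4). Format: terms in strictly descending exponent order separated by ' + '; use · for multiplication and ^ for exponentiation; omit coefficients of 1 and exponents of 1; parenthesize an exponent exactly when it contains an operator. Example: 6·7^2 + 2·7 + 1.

step 0: 6 = 2·3; sub 4 for 3: 2·4; = 8; G_1 = 8−1 = 7
step 1: 7 = 4 + 3; sub 5 for 4: 5 + 3; = 8; G_2 = 8−1 = 7
step 2: 7 = 5 + 2; sub 6 for 5: 6 + 2; = 8; G_3 = 8−1 = 7
step 3: 7 = 6 + 1; sub 7 for 6: 7 + 1; = 8; G_4 = 8−1 = 7
step 4: 7 = 7; sub 8 for 7: 8; = 8; G_5 = 8−1 = 7

7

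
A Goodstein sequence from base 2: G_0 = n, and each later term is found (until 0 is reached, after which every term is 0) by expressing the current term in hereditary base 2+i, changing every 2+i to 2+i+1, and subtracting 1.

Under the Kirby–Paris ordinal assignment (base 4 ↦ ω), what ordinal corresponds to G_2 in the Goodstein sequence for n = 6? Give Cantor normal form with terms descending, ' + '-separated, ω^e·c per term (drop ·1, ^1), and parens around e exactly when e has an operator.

(0) 6|_2 = 2^2 + 2 ↦ 3^3 + 3|_3 = 30 ⇒ 29
(1) 29|_3 = 3^3 + 2 ↦ 4^4 + 2|_4 = 258 ⇒ 257

ω^ω + 1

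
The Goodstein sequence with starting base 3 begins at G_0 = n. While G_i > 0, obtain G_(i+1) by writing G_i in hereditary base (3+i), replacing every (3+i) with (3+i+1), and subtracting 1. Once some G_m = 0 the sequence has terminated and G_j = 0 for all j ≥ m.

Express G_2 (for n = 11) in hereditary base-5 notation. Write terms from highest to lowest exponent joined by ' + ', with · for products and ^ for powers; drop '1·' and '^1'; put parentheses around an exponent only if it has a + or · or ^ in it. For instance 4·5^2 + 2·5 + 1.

5^2

i=0: 11 = 3^2 + 2 (b=3); 3→4: 4^2 + 2 = 18; 18−1 = 17
i=1: 17 = 4^2 + 1 (b=4); 4→5: 5^2 + 1 = 26; 26−1 = 25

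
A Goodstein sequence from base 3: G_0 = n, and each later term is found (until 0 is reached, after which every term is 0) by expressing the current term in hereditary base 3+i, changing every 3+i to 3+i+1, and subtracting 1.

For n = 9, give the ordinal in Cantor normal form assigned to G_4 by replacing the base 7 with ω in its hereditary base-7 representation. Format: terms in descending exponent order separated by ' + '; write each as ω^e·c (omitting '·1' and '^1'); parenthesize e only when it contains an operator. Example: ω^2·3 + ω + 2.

ω·3

9 —HB3→ 3^2 —bump→ 4^2 = 16 —(−1)→ 15
15 —HB4→ 3·4 + 3 —bump→ 3·5 + 3 = 18 —(−1)→ 17
17 —HB5→ 3·5 + 2 —bump→ 3·6 + 2 = 20 —(−1)→ 19
19 —HB6→ 3·6 + 1 —bump→ 3·7 + 1 = 22 —(−1)→ 21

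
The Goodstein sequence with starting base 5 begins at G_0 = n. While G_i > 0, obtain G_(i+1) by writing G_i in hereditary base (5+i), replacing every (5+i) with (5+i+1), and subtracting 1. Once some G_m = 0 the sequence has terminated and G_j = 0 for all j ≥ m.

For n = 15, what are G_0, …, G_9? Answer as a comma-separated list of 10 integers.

15, 17, 18, 19, 20, 21, 22, 23, 23, 23

base 5: 15 = 3·5; at 6: 3·6 = 18; next = 17
base 6: 17 = 2·6 + 5; at 7: 2·7 + 5 = 19; next = 18
base 7: 18 = 2·7 + 4; at 8: 2·8 + 4 = 20; next = 19
base 8: 19 = 2·8 + 3; at 9: 2·9 + 3 = 21; next = 20
base 9: 20 = 2·9 + 2; at 10: 2·10 + 2 = 22; next = 21
base 10: 21 = 2·10 + 1; at 11: 2·11 + 1 = 23; next = 22
base 11: 22 = 2·11; at 12: 2·12 = 24; next = 23
base 12: 23 = 12 + 11; at 13: 13 + 11 = 24; next = 23
base 13: 23 = 13 + 10; at 14: 14 + 10 = 24; next = 23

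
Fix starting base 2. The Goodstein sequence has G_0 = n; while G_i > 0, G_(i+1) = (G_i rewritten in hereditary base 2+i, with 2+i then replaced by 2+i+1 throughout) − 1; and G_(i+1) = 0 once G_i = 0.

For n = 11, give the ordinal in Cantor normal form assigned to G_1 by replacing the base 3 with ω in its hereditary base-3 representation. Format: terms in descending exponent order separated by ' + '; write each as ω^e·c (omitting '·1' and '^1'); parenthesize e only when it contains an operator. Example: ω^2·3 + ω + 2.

i=0: 11 = 2^(2 + 1) + 2 + 1 (b=2); 2→3: 3^(3 + 1) + 3 + 1 = 85; 85−1 = 84
i=1: 84 = 3^(3 + 1) + 3 (b=3); 3→4: 4^(4 + 1) + 4 = 1028; 1028−1 = 1027

ω^(ω + 1) + ω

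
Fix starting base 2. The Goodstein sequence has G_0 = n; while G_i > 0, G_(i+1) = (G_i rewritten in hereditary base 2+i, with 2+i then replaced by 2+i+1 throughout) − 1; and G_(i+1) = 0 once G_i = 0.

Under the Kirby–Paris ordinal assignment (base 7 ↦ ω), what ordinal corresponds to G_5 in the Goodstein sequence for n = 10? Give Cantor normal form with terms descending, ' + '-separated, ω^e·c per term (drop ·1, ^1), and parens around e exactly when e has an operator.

ω^ω·5 + ω^5·5 + ω^4·5 + ω^3·5 + ω^2·5 + ω·5 + 4

i=0: 10 = 2^(2 + 1) + 2 (b=2); 2→3: 3^(3 + 1) + 3 = 84; 84−1 = 83
i=1: 83 = 3^(3 + 1) + 2 (b=3); 3→4: 4^(4 + 1) + 2 = 1026; 1026−1 = 1025
i=2: 1025 = 4^(4 + 1) + 1 (b=4); 4→5: 5^(5 + 1) + 1 = 15626; 15626−1 = 15625
i=3: 15625 = 5^(5 + 1) (b=5); 5→6: 6^(6 + 1) = 279936; 279936−1 = 279935
i=4: 279935 = 5·6^6 + 5·6^5 + 5·6^4 + 5·6^3 + 5·6^2 + 5·6 + 5 (b=6); 6→7: 5·7^7 + 5·7^5 + 5·7^4 + 5·7^3 + 5·7^2 + 5·7 + 5 = 4215755; 4215755−1 = 4215754
i=5: 4215754 = 5·7^7 + 5·7^5 + 5·7^4 + 5·7^3 + 5·7^2 + 5·7 + 4 (b=7); 7→8: 5·8^8 + 5·8^5 + 5·8^4 + 5·8^3 + 5·8^2 + 5·8 + 4 = 84073324; 84073324−1 = 84073323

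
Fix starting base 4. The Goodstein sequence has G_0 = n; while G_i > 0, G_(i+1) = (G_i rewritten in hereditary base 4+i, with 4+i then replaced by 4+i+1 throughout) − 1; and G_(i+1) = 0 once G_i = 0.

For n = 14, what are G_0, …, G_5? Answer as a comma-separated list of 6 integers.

14, 16, 18, 20, 21, 22

base 4: 14 = 3·4 + 2; at 5: 3·5 + 2 = 17; next = 16
base 5: 16 = 3·5 + 1; at 6: 3·6 + 1 = 19; next = 18
base 6: 18 = 3·6; at 7: 3·7 = 21; next = 20
base 7: 20 = 2·7 + 6; at 8: 2·8 + 6 = 22; next = 21
base 8: 21 = 2·8 + 5; at 9: 2·9 + 5 = 23; next = 22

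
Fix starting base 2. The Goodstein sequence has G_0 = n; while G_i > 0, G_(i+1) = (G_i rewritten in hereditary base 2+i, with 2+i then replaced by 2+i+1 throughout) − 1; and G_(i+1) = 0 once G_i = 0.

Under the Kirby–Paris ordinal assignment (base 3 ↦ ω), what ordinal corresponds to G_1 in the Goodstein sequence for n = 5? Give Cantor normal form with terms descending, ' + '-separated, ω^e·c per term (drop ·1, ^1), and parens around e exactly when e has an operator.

ω^ω

G_0 = 5. HB_2(5) = 2^2 + 1. Bump = 28. G_1 = 27.
G_1 = 27. HB_3(27) = 3^3. Bump = 256. G_2 = 255.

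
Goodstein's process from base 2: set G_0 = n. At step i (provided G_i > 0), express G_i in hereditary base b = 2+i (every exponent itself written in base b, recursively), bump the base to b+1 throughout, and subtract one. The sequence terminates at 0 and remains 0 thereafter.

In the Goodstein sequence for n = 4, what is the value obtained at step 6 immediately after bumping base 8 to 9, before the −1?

G_0 = 4. HB_2(4) = 2^2. Bump = 27. G_1 = 26.
G_1 = 26. HB_3(26) = 2·3^2 + 2·3 + 2. Bump = 42. G_2 = 41.
G_2 = 41. HB_4(41) = 2·4^2 + 2·4 + 1. Bump = 61. G_3 = 60.
G_3 = 60. HB_5(60) = 2·5^2 + 2·5. Bump = 84. G_4 = 83.
G_4 = 83. HB_6(83) = 2·6^2 + 6 + 5. Bump = 110. G_5 = 109.
G_5 = 109. HB_7(109) = 2·7^2 + 7 + 4. Bump = 140. G_6 = 139.

174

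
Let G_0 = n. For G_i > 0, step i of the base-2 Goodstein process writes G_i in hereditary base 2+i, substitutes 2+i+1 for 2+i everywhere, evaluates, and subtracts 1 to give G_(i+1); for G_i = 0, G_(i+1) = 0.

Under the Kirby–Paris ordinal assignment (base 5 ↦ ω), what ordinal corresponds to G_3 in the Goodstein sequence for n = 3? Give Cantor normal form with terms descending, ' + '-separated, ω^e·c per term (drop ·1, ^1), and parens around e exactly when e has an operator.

step 0: 3 = 2 + 1; sub 3 for 2: 3 + 1; = 4; G_1 = 4−1 = 3
step 1: 3 = 3; sub 4 for 3: 4; = 4; G_2 = 4−1 = 3
step 2: 3 = 3; sub 5 for 4: 3; = 3; G_3 = 3−1 = 2
step 3: 2 = 2; sub 6 for 5: 2; = 2; G_4 = 2−1 = 1

2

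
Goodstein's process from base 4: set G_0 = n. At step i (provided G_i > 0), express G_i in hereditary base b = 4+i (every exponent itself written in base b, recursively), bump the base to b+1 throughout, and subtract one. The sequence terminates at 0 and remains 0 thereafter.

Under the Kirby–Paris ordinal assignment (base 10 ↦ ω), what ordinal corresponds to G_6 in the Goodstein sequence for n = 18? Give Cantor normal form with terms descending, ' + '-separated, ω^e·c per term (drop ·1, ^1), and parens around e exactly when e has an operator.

G_0 = 18. HB_4(18) = 4^2 + 2. Bump = 27. G_1 = 26.
G_1 = 26. HB_5(26) = 5^2 + 1. Bump = 37. G_2 = 36.
G_2 = 36. HB_6(36) = 6^2. Bump = 49. G_3 = 48.
G_3 = 48. HB_7(48) = 6·7 + 6. Bump = 54. G_4 = 53.
G_4 = 53. HB_8(53) = 6·8 + 5. Bump = 59. G_5 = 58.
G_5 = 58. HB_9(58) = 6·9 + 4. Bump = 64. G_6 = 63.
G_6 = 63. HB_10(63) = 6·10 + 3. Bump = 69. G_7 = 68.

ω·6 + 3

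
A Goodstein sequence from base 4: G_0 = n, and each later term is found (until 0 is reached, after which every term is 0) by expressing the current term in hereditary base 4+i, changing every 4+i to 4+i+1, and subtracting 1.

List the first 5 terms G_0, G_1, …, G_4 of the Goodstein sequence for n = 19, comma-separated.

19, 27, 37, 49, 63

step 0: 19 = 4^2 + 3; sub 5 for 4: 5^2 + 3; = 28; G_1 = 28−1 = 27
step 1: 27 = 5^2 + 2; sub 6 for 5: 6^2 + 2; = 38; G_2 = 38−1 = 37
step 2: 37 = 6^2 + 1; sub 7 for 6: 7^2 + 1; = 50; G_3 = 50−1 = 49
step 3: 49 = 7^2; sub 8 for 7: 8^2; = 64; G_4 = 64−1 = 63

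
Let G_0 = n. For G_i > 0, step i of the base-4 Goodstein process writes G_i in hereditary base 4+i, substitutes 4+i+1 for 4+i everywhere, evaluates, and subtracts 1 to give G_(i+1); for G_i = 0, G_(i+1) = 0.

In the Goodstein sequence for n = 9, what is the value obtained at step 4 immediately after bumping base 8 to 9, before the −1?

(0) 9|_4 = 2·4 + 1 ↦ 2·5 + 1|_5 = 11 ⇒ 10
(1) 10|_5 = 2·5 ↦ 2·6|_6 = 12 ⇒ 11
(2) 11|_6 = 6 + 5 ↦ 7 + 5|_7 = 12 ⇒ 11
(3) 11|_7 = 7 + 4 ↦ 8 + 4|_8 = 12 ⇒ 11
(4) 11|_8 = 8 + 3 ↦ 9 + 3|_9 = 12 ⇒ 11

12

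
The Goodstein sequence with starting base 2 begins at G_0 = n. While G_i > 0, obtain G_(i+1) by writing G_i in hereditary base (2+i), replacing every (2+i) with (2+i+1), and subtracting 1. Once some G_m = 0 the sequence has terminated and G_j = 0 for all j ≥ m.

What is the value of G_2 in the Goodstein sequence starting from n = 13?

1279

13 —HB2→ 2^(2 + 1) + 2^2 + 1 —bump→ 3^(3 + 1) + 3^3 + 1 = 109 —(−1)→ 108
108 —HB3→ 3^(3 + 1) + 3^3 —bump→ 4^(4 + 1) + 4^4 = 1280 —(−1)→ 1279
1279 —HB4→ 4^(4 + 1) + 3·4^3 + 3·4^2 + 3·4 + 3 —bump→ 5^(5 + 1) + 3·5^3 + 3·5^2 + 3·5 + 3 = 16093 —(−1)→ 16092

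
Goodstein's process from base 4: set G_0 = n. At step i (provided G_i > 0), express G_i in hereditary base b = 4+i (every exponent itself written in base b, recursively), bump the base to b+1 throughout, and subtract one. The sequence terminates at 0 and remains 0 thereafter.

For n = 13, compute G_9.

base 4: 13 = 3·4 + 1; at 5: 3·5 + 1 = 16; next = 15
base 5: 15 = 3·5; at 6: 3·6 = 18; next = 17
base 6: 17 = 2·6 + 5; at 7: 2·7 + 5 = 19; next = 18
base 7: 18 = 2·7 + 4; at 8: 2·8 + 4 = 20; next = 19
base 8: 19 = 2·8 + 3; at 9: 2·9 + 3 = 21; next = 20
base 9: 20 = 2·9 + 2; at 10: 2·10 + 2 = 22; next = 21
base 10: 21 = 2·10 + 1; at 11: 2·11 + 1 = 23; next = 22
base 11: 22 = 2·11; at 12: 2·12 = 24; next = 23
base 12: 23 = 12 + 11; at 13: 13 + 11 = 24; next = 23

23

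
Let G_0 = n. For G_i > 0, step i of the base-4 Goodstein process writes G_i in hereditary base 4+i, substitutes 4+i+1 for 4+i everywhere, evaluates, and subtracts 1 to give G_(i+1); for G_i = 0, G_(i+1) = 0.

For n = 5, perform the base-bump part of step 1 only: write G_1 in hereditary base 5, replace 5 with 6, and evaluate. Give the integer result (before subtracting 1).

6

G_0=5  [base 4] 4 + 1  →[4↦5]→  5 + 1 = 6  −1 ⇒ G_1=5
G_1=5  [base 5] 5  →[5↦6]→  6 = 6  −1 ⇒ G_2=5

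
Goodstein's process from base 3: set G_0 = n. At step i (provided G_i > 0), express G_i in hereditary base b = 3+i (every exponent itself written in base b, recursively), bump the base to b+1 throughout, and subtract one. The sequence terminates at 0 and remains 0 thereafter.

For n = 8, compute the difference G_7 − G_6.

0

[0] 8 ≡ 2·3 + 2 (base 3). Lift 4: 10. −1: 9.
[1] 9 ≡ 2·4 + 1 (base 4). Lift 5: 11. −1: 10.
[2] 10 ≡ 2·5 (base 5). Lift 6: 12. −1: 11.
[3] 11 ≡ 6 + 5 (base 6). Lift 7: 12. −1: 11.
[4] 11 ≡ 7 + 4 (base 7). Lift 8: 12. −1: 11.
[5] 11 ≡ 8 + 3 (base 8). Lift 9: 12. −1: 11.
[6] 11 ≡ 9 + 2 (base 9). Lift 10: 12. −1: 11.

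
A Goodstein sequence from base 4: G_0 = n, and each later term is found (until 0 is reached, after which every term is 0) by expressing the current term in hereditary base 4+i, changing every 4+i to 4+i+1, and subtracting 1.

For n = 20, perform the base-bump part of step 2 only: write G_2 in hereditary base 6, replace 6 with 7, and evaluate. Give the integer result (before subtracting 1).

G_0=20  [base 4] 4^2 + 4  →[4↦5]→  5^2 + 5 = 30  −1 ⇒ G_1=29
G_1=29  [base 5] 5^2 + 4  →[5↦6]→  6^2 + 4 = 40  −1 ⇒ G_2=39

52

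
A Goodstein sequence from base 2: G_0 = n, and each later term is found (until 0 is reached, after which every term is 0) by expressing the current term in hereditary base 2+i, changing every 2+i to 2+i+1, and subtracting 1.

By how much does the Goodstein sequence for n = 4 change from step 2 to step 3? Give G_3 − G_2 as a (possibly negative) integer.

G_0 = 4. HB_2(4) = 2^2. Bump = 27. G_1 = 26.
G_1 = 26. HB_3(26) = 2·3^2 + 2·3 + 2. Bump = 42. G_2 = 41.
G_2 = 41. HB_4(41) = 2·4^2 + 2·4 + 1. Bump = 61. G_3 = 60.

19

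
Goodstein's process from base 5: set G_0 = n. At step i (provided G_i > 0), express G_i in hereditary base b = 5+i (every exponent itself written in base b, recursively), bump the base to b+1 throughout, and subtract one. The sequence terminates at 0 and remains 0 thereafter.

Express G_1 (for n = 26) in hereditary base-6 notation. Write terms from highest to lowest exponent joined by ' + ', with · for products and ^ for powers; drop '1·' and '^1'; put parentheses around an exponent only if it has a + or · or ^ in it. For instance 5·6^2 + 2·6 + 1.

6^2

G_0=26  [base 5] 5^2 + 1  →[5↦6]→  6^2 + 1 = 37  −1 ⇒ G_1=36
G_1=36  [base 6] 6^2  →[6↦7]→  7^2 = 49  −1 ⇒ G_2=48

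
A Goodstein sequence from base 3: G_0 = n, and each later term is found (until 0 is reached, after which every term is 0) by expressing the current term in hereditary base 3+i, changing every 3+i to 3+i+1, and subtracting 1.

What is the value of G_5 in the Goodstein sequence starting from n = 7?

9

(0) 7|_3 = 2·3 + 1 ↦ 2·4 + 1|_4 = 9 ⇒ 8
(1) 8|_4 = 2·4 ↦ 2·5|_5 = 10 ⇒ 9
(2) 9|_5 = 5 + 4 ↦ 6 + 4|_6 = 10 ⇒ 9
(3) 9|_6 = 6 + 3 ↦ 7 + 3|_7 = 10 ⇒ 9
(4) 9|_7 = 7 + 2 ↦ 8 + 2|_8 = 10 ⇒ 9
(5) 9|_8 = 8 + 1 ↦ 9 + 1|_9 = 10 ⇒ 9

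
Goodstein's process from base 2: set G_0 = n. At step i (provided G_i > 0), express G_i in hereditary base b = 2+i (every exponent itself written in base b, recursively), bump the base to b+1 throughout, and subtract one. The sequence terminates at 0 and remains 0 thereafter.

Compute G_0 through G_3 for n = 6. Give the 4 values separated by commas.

6, 29, 257, 3125

(0) 6|_2 = 2^2 + 2 ↦ 3^3 + 3|_3 = 30 ⇒ 29
(1) 29|_3 = 3^3 + 2 ↦ 4^4 + 2|_4 = 258 ⇒ 257
(2) 257|_4 = 4^4 + 1 ↦ 5^5 + 1|_5 = 3126 ⇒ 3125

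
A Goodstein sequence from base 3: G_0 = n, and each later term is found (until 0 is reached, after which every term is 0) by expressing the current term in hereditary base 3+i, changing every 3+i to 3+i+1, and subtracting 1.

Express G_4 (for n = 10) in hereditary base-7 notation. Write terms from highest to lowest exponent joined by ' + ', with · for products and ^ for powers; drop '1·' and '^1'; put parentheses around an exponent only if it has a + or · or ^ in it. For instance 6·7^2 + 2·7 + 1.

4·7 + 2

(0) 10|_3 = 3^2 + 1 ↦ 4^2 + 1|_4 = 17 ⇒ 16
(1) 16|_4 = 4^2 ↦ 5^2|_5 = 25 ⇒ 24
(2) 24|_5 = 4·5 + 4 ↦ 4·6 + 4|_6 = 28 ⇒ 27
(3) 27|_6 = 4·6 + 3 ↦ 4·7 + 3|_7 = 31 ⇒ 30
(4) 30|_7 = 4·7 + 2 ↦ 4·8 + 2|_8 = 34 ⇒ 33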